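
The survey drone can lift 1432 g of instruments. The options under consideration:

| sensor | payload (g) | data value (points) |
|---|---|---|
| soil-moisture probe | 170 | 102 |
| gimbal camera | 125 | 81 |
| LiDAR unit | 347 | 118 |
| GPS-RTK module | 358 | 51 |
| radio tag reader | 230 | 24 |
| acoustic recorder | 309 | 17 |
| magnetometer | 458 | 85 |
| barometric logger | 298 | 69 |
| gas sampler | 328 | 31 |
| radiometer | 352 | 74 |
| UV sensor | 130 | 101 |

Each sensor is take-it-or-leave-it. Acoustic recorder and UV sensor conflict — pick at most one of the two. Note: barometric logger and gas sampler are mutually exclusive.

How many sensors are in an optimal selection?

Optimal total is 545.
For example soil-moisture probe + gimbal camera + LiDAR unit + barometric logger + radiometer + UV sensor achieves it, using 1422 g.
Every optimal selection uses 6 sensors.

6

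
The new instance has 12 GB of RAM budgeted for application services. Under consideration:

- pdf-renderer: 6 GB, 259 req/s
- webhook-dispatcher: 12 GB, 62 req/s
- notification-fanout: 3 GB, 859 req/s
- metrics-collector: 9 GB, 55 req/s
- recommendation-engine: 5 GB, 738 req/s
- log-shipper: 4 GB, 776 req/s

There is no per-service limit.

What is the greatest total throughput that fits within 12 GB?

Ranking by ratio (throughput/GB): notification-fanout 286.33, log-shipper 194.00, recommendation-engine 147.60.
Taking 4×notification-fanout: 12 GB used, 3436 in throughput.

3436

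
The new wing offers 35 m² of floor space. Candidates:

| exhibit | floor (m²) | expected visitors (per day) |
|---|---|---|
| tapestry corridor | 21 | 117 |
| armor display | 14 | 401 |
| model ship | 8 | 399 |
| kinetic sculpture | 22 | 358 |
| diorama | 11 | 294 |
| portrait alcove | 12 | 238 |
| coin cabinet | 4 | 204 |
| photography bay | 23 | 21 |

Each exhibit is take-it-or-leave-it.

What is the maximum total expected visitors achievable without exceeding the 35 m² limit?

Ranking by ratio (expected visitors/m²): coin cabinet 51.00, model ship 49.88, armor display 28.64, diorama 26.73.
Taking the top-ratio exhibits first gives armor display + model ship + coin cabinet for 1004 (26 m²).
Replace armor display with diorama + portrait alcove: the trade gains 131 net, giving 1135 at 35 m².
No other feasible combination exceeds 1135.

1135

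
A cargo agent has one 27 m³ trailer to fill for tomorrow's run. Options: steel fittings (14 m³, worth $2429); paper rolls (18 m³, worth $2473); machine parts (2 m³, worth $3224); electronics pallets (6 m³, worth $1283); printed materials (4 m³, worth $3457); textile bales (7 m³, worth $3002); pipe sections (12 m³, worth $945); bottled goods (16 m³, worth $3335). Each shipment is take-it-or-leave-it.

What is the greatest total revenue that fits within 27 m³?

12112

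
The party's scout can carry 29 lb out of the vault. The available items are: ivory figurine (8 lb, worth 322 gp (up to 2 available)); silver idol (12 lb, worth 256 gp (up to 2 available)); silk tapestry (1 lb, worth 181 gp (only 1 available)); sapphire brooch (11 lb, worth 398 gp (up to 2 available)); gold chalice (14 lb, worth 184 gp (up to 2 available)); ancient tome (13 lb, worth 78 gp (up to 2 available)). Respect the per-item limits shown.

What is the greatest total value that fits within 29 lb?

1223

Best packing: 2×ivory figurine + silk tapestry + sapphire brooch — 28 lb, 1223 total.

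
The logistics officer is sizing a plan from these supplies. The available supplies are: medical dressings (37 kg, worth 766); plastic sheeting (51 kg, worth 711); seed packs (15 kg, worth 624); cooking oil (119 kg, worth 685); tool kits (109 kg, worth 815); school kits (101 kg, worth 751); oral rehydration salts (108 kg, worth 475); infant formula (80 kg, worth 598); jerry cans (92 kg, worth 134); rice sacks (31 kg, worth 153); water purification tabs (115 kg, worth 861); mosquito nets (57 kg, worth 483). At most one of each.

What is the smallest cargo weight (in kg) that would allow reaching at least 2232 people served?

134

Minimise kg subject to total people served ≥ 2232.
medical dressings + plastic sheeting + seed packs + rice sacks: 2254 people served at 134 kg.
Any bundle with less than 134 kg falls short of 2232.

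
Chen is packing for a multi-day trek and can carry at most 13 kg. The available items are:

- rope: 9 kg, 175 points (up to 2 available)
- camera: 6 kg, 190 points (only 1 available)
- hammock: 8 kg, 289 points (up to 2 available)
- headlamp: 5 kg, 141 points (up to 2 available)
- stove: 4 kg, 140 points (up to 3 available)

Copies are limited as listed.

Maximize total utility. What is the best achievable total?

430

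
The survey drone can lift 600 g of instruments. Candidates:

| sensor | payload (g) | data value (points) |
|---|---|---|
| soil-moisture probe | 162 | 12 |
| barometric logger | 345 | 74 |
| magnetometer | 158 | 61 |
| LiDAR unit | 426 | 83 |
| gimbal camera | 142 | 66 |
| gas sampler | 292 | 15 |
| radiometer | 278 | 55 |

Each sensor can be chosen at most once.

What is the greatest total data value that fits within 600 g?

182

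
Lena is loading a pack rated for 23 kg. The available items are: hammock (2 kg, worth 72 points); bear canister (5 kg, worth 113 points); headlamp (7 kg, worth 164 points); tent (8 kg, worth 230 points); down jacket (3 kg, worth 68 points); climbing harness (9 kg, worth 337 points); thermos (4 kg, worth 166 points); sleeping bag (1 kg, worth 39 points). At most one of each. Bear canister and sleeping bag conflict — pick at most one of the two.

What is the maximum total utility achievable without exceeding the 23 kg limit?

Greedy by ratio would take hammock + headlamp + climbing harness + thermos + sleeping bag: 23 kg used, total 778.
Dropping headlamp and sleeping bag frees 8 kg; slotting in tent (8 kg) lifts the total to 805 at 23 kg.

805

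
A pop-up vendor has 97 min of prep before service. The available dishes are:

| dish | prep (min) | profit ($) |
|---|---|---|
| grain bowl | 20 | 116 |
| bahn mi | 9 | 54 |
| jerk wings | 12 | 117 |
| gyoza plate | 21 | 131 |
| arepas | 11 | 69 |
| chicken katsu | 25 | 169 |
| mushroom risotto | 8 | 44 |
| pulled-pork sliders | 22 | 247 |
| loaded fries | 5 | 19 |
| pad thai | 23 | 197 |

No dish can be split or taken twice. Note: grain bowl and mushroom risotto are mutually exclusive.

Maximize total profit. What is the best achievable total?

By profit per min: pulled-pork sliders 11.23, jerk wings 9.75, pad thai 8.57 lead.
Taking the top-ratio dishes first gives jerk wings + arepas + chicken katsu + pulled-pork sliders + pad thai for 799 (93 min).
Replace chicken katsu with gyoza plate + mushroom risotto: the trade gains 6 net, giving 805 at 97 min.
Next best is bahn mi + jerk wings + chicken katsu + pulled-pork sliders + loaded fries + pad thai at 803 (96 min) — short by 2.

805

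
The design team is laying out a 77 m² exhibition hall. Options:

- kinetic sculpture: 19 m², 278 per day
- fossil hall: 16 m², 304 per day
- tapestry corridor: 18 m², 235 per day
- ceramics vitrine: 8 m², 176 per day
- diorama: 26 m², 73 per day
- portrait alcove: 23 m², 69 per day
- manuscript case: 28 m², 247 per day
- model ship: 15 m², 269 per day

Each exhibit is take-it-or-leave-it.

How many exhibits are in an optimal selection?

5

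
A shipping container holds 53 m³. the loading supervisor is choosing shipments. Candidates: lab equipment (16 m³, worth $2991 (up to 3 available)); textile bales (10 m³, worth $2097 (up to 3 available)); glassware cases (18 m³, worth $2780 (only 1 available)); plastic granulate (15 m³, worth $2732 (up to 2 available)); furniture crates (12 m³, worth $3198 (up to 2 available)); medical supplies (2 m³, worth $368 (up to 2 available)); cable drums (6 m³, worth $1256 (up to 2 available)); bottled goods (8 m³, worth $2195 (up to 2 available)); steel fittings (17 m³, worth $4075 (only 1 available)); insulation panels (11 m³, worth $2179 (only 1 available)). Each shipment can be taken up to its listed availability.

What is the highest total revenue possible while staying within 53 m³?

A density-first pass picks textile bales + 2×furniture crates + medical supplies + 2×bottled goods — 13251 at 52 m³.
Dropping textile bales and bottled goods frees 18 m³; slotting in medical supplies + steel fittings (19 m³) lifts the total to 13402 at 53 m³.
No other feasible combination exceeds 13402.

13402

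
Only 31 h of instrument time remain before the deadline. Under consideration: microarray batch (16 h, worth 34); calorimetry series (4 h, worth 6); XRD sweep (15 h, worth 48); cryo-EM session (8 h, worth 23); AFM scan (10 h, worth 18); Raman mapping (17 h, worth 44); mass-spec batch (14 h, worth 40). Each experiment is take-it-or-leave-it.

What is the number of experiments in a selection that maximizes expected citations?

The maximum expected citations within 31 h is 88.
One optimal bundle: XRD sweep + mass-spec batch (29 h).
Any selection reaching 88 contains exactly 2 experiments.

2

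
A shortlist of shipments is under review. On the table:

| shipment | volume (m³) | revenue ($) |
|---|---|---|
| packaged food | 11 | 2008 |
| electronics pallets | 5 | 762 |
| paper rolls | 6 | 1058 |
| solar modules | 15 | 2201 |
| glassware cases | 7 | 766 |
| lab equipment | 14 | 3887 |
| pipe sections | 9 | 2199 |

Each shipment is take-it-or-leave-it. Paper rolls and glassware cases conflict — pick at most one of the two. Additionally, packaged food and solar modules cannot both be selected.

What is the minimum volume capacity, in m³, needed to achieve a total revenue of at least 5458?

23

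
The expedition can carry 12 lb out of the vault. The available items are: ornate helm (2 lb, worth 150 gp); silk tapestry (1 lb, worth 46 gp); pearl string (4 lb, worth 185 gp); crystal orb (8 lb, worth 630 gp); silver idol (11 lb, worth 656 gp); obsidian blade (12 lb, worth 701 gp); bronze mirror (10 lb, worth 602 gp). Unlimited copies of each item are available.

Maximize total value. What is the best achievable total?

Best packing: 2×ornate helm + crystal orb — 12 lb, 930 total.
That's the maximum — no swap from here does better than 930.

930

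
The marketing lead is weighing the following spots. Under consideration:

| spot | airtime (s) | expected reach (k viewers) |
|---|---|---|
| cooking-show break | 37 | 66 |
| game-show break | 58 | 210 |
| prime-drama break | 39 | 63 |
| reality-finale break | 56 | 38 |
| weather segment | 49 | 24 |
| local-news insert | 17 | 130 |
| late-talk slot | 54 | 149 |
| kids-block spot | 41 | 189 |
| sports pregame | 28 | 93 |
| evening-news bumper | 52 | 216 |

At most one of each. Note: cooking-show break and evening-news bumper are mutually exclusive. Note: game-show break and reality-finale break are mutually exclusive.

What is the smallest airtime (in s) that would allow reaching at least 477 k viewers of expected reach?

110

Minimise s subject to total expected reach ≥ 477.
local-news insert + kids-block spot + evening-news bumper: 535 expected reach at 110 s.
Below 110 s the best achievable stays under 477.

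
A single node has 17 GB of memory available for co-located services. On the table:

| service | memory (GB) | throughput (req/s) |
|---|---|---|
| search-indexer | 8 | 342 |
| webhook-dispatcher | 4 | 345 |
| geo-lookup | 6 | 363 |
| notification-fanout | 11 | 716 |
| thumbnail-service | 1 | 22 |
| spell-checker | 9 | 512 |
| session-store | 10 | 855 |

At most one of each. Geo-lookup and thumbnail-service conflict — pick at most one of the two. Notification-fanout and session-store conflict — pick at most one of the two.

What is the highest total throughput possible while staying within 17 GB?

Taking webhook-dispatcher + thumbnail-service + session-store: 15 GB used, 1222 in throughput.
The closest alternative, geo-lookup + session-store, reaches only 1218.

1222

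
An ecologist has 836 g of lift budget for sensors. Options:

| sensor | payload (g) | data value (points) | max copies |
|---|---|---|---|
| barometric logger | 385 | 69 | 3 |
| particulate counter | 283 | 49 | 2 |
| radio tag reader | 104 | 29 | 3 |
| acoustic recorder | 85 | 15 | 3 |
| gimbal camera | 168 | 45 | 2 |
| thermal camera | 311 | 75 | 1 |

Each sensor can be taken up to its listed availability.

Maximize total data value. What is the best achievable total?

Density check — radio tag reader 0.28, gimbal camera 0.27, thermal camera 0.24, barometric logger 0.18 are the best per g.
Taking the top-ratio sensors first gives 3×radio tag reader + 2×acoustic recorder + 2×gimbal camera for 207 (818 g).
The 293 g tied up in 2×radio tag reader and acoustic recorder is better spent on thermal camera — total rises to 209 (836 g).

209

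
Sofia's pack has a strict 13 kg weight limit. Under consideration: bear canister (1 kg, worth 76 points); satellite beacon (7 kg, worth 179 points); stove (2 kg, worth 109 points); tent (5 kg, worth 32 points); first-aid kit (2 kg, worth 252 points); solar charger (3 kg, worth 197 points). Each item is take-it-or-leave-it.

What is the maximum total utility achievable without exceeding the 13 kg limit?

704

A density-first pass picks bear canister + stove + tent + first-aid kit + solar charger — 666 at 13 kg.
Replace stove and tent with satellite beacon: the trade gains 38 net, giving 704 at 13 kg.
That's the maximum — no swap from here does better than 704.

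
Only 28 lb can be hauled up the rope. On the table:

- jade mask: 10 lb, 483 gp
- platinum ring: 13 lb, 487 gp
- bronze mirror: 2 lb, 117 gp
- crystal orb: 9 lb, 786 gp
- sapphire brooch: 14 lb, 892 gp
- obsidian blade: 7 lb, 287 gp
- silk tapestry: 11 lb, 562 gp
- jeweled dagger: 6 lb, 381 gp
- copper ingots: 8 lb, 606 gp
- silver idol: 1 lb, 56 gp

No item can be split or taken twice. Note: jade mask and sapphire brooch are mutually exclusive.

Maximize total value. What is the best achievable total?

Density check — crystal orb 87.33, copper ingots 75.75, sapphire brooch 63.71 are the best per lb.
The ratio heuristic lands on bronze mirror + crystal orb + jeweled dagger + copper ingots + silver idol (1946) but leaves 2 lb idle.
The 9 lb tied up in bronze mirror and jeweled dagger and silver idol is better spent on silk tapestry — total rises to 1954 (28 lb).
No other feasible combination exceeds 1954.

1954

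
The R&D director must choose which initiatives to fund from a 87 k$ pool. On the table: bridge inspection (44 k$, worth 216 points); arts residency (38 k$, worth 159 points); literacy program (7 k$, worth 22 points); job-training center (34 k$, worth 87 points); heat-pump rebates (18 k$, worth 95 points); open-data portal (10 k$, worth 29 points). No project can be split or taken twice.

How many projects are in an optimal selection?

Best achievable projected impact is 375.
For example bridge inspection + arts residency achieves it, using 82 k$.
Every optimal selection uses 2 projects.

2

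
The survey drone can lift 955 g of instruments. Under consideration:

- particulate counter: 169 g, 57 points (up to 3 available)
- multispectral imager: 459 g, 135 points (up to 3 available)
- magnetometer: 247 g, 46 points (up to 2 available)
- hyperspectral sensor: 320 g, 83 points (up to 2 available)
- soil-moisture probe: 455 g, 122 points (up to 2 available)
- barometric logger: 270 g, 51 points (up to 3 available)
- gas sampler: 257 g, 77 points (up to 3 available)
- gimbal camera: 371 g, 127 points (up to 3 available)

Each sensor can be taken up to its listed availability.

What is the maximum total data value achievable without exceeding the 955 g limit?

Best packing: particulate counter + 2×gimbal camera — 911 g, 311 total.
That's the maximum — no swap from here does better than 311.

311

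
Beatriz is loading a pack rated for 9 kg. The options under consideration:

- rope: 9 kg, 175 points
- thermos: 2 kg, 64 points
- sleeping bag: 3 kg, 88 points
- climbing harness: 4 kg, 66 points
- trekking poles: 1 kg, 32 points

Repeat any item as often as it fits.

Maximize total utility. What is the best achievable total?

Ranking by ratio (utility/kg): thermos 32.00, trekking poles 32.00, sleeping bag 29.33, rope 19.44.
4×thermos + trekking poles uses 9 of the 9 kg and totals 288.
Nothing else within 9 kg beats 288.

288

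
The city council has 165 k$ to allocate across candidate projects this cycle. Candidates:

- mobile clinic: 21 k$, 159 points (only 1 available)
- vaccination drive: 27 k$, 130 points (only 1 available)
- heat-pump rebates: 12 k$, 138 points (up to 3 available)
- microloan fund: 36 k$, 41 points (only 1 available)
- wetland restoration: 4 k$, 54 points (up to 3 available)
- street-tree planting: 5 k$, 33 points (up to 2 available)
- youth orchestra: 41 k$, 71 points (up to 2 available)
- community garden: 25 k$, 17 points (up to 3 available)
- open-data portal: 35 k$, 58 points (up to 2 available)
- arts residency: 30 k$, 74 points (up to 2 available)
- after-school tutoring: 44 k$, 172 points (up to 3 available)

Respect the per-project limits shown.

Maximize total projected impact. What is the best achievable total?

1112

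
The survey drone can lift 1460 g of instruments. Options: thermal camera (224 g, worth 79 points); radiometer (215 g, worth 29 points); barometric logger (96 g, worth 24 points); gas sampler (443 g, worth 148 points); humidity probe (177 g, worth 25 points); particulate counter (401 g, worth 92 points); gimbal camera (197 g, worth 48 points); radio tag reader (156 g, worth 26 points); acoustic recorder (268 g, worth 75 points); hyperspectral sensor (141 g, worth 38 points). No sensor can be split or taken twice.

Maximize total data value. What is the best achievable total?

418

Ranking by ratio (data value/g): thermal camera 0.35, gas sampler 0.33, acoustic recorder 0.28, hyperspectral sensor 0.27.
Greedy by ratio would take thermal camera + barometric logger + gas sampler + gimbal camera + acoustic recorder + hyperspectral sensor: 1369 g used, total 412.
The 338 g tied up in gimbal camera and hyperspectral sensor is better spent on particulate counter — total rises to 418 (1432 g).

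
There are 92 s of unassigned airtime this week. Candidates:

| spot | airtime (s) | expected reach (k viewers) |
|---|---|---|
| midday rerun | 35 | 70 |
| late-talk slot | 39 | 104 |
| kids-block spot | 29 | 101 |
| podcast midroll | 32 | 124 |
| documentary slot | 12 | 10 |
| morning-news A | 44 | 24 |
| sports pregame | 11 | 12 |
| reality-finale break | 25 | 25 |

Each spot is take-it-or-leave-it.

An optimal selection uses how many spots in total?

Optimal total is 250.
kids-block spot + podcast midroll + reality-finale break hits 250 at 86 s.
Any selection reaching 250 contains exactly 3 spots.

3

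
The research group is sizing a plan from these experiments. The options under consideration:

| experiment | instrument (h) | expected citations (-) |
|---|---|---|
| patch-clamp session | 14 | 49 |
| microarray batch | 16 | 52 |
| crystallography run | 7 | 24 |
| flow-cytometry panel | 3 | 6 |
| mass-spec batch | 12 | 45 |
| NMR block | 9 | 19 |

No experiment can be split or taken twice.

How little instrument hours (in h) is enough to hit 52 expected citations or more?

16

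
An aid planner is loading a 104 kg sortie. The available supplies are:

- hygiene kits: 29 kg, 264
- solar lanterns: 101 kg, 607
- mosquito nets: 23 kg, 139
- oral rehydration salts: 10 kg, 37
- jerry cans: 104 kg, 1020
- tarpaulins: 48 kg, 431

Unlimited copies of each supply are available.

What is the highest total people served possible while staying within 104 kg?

1020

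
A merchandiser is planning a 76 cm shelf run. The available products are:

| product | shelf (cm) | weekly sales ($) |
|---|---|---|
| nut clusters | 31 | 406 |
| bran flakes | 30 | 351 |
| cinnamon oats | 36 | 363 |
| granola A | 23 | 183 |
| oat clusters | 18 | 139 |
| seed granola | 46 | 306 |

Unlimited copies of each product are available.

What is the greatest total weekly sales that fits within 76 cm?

812

2×nut clusters uses 62 of the 76 cm and totals 812.
Nothing else within 76 cm beats 812.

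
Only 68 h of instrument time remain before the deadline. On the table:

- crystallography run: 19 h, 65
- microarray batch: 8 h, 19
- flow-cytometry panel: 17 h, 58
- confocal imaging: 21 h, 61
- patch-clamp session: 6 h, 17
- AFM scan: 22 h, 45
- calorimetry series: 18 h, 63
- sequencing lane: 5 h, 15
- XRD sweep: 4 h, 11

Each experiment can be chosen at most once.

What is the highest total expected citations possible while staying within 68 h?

222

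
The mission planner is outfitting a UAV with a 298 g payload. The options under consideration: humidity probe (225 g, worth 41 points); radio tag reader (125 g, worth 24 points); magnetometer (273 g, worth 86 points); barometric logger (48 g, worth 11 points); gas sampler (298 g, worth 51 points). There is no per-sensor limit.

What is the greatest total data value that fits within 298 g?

86

Density check — magnetometer 0.32, barometric logger 0.23, radio tag reader 0.19 are the best per g.
Best packing: magnetometer — 273 g, 86 total.
No other feasible combination exceeds 86.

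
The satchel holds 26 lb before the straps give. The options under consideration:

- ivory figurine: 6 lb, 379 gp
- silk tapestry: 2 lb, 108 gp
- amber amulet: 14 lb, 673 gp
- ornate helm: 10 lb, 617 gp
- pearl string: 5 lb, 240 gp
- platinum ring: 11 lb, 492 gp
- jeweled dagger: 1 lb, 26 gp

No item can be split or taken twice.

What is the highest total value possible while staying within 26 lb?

1398

Filling by ratio: ivory figurine + silk tapestry + ornate helm + pearl string + jeweled dagger for 1370, with 2 lb left unused.
The 12 lb tied up in ivory figurine and pearl string and jeweled dagger is better spent on amber amulet — total rises to 1398 (26 lb).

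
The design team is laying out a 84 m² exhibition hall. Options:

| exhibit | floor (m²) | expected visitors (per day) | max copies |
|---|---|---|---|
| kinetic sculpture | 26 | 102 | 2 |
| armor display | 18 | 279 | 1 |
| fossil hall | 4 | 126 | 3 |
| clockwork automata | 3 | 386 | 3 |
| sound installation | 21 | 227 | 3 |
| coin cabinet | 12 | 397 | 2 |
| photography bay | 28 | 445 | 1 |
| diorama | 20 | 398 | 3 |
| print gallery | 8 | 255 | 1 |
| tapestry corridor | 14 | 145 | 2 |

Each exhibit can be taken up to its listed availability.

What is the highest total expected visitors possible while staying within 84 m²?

3030

Filling by ratio: 3×fossil hall + 3×clockwork automata + 2×coin cabinet + diorama + print gallery for 2983, with 11 m² left unused.
Replace diorama with photography bay: the trade gains 47 net, giving 3030 at 81 m².
Every other selection either busts 84 m² or exceeds an availability limit or fails to beat 3030.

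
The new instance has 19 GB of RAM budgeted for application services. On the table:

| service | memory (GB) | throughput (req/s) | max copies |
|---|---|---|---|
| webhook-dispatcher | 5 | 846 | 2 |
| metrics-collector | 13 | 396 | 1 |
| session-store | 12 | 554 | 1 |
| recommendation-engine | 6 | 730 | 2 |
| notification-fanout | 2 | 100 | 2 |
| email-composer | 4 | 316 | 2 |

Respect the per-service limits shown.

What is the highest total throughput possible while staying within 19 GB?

2522

The ratio ordering already packs tightly: 2×webhook-dispatcher + recommendation-engine + notification-fanout, 18 GB, 2522.
That's the maximum — no swap from here does better than 2522.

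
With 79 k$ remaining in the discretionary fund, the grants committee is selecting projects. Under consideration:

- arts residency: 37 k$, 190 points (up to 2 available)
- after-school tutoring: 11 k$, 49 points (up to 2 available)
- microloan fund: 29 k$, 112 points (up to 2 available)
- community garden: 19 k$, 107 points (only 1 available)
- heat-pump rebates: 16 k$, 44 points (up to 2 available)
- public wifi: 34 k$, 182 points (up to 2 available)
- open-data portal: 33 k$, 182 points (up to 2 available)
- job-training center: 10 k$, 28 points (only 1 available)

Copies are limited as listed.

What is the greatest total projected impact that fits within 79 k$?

413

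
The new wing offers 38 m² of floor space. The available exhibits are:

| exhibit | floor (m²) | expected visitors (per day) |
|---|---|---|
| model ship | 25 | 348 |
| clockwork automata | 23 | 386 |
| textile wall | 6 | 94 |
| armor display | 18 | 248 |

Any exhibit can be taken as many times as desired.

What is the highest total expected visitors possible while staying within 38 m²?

574

Clockwork automata + 2×textile wall uses 35 of the 38 m² and totals 574.
Every other selection either busts 38 m² or fails to beat 574.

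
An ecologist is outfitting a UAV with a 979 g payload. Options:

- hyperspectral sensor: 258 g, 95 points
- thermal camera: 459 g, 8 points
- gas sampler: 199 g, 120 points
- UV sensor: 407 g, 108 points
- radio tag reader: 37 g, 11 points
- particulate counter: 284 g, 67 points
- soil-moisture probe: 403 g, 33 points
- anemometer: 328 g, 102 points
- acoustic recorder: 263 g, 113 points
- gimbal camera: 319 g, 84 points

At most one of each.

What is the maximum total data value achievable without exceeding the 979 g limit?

352

Taking the top-ratio sensors first gives hyperspectral sensor + gas sampler + radio tag reader + acoustic recorder for 339 (757 g).
Replace hyperspectral sensor with UV sensor: the trade gains 13 net, giving 352 at 906 g.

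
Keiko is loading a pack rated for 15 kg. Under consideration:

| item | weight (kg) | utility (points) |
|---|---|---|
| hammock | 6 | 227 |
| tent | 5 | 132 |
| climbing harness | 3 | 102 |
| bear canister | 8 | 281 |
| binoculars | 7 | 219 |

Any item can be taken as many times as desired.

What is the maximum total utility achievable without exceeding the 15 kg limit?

556

Density check — hammock 37.83, bear canister 35.12, climbing harness 34.00, binoculars 31.29 are the best per kg.
Best packing: 2×hammock + climbing harness — 15 kg, 556 total.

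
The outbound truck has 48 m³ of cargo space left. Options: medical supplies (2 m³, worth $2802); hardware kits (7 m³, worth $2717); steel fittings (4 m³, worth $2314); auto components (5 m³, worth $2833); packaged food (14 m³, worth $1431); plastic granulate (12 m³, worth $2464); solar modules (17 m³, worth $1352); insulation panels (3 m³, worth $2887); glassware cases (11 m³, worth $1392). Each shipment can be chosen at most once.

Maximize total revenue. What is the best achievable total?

17448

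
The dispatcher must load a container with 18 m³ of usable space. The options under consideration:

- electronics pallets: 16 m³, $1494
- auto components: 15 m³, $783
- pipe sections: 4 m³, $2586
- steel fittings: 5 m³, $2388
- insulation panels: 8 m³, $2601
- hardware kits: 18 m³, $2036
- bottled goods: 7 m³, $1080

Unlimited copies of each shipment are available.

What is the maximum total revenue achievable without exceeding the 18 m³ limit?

Best packing: 4×pipe sections — 16 m³, 10344 total.
Every other selection either busts 18 m³ or fails to beat 10344.

10344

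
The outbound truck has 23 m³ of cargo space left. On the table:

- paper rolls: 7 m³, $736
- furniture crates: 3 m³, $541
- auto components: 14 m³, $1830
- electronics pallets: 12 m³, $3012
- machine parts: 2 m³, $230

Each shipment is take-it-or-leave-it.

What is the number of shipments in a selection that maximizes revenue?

3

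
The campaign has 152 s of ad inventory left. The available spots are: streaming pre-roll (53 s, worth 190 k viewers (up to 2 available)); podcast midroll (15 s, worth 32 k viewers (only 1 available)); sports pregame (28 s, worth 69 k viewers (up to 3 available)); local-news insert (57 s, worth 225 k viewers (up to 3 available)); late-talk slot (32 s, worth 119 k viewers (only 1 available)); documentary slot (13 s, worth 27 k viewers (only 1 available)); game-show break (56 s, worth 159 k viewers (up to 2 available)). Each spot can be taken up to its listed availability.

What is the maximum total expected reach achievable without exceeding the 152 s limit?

Density check — local-news insert 3.95, late-talk slot 3.72, streaming pre-roll 3.58 are the best per s.
Taking 2×local-news insert + late-talk slot: 146 s used, 569 in expected reach.

569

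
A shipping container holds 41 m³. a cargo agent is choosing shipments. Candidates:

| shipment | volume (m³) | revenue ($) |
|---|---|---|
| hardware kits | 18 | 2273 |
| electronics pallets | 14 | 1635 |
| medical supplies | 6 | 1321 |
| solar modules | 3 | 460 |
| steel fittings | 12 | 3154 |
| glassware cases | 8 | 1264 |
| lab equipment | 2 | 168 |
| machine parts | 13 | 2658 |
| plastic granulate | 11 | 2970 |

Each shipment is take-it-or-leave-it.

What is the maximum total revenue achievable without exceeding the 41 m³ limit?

By revenue per m³: plastic granulate 270.00, steel fittings 262.83, medical supplies 220.17, machine parts 204.46 lead.
A density-first pass picks medical supplies + solar modules + steel fittings + glassware cases + plastic granulate — 9169 at 40 m³.
Dropping medical supplies and glassware cases frees 14 m³; slotting in lab equipment + machine parts (15 m³) lifts the total to 9410 at 41 m³.
The closest alternative, solar modules + steel fittings + machine parts + plastic granulate, reaches only 9242.

9410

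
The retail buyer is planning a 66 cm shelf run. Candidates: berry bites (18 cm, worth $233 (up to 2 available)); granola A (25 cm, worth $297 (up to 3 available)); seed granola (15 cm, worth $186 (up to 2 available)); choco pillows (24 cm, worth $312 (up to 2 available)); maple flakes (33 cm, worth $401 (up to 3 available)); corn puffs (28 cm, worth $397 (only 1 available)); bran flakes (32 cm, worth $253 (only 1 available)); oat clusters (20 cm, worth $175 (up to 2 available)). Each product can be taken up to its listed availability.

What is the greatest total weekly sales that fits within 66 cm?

Taking the top-ratio products first gives choco pillows + corn puffs for 709 (52 cm).
Replace choco pillows with 2×berry bites: the trade gains 154 net, giving 863 at 64 cm.

863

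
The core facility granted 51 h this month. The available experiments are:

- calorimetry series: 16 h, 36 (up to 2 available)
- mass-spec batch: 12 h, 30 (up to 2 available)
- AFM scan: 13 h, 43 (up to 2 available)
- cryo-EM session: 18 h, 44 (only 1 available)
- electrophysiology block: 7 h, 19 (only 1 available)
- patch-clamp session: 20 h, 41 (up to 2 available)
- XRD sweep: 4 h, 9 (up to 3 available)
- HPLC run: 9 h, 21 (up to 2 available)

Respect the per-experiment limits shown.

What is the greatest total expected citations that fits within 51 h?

149

Density check — AFM scan 3.31, electrophysiology block 2.71, mass-spec batch 2.50, cryo-EM session 2.44 are the best per h.
A density-first pass picks mass-spec batch + 2×AFM scan + electrophysiology block + XRD sweep — 144 at 49 h.
Replace mass-spec batch and XRD sweep with cryo-EM session: the trade gains 5 net, giving 149 at 51 h.
No other feasible combination exceeds 149.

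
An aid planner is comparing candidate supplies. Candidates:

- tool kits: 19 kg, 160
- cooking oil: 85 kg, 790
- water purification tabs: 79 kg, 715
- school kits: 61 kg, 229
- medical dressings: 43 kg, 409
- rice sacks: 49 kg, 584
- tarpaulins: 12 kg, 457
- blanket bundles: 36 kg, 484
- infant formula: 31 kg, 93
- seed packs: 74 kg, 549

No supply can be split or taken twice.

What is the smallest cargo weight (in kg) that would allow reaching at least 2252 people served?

182

Minimise kg subject to total people served ≥ 2252.
Taking cooking oil + rice sacks + tarpaulins + blanket bundles gives 2315 (≥ 2252) for 182 kg.
No combination under 182 kg hits 2252.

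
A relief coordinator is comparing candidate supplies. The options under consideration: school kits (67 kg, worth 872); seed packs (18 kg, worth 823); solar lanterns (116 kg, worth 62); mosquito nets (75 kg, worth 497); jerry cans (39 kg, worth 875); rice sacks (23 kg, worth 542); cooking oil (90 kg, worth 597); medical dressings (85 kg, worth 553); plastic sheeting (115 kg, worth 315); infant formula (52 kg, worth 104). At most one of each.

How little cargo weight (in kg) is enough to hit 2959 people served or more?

Minimise kg subject to total people served ≥ 2959.
Taking school kits + seed packs + jerry cans + rice sacks gives 3112 (≥ 2959) for 147 kg.
Any bundle with less than 147 kg falls short of 2959.

147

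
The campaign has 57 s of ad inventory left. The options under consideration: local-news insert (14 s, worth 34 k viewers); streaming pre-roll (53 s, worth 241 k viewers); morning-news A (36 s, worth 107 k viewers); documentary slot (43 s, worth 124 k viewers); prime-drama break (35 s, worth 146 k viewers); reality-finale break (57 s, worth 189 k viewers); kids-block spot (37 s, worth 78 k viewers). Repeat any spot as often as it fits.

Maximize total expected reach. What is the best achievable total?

Taking streaming pre-roll: 53 s used, 241 in expected reach.

241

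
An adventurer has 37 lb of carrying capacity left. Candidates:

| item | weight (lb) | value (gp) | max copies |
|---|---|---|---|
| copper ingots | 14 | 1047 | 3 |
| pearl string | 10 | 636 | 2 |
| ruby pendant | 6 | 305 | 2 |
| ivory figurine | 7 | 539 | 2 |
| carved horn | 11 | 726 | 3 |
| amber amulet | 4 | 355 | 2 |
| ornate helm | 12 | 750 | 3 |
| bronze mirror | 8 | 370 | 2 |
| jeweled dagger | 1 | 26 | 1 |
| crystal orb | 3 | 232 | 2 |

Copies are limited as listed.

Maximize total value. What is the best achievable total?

2861

Taking the top-ratio items first gives ruby pendant + 2×ivory figurine + 2×amber amulet + jeweled dagger + 2×crystal orb for 2583 (35 lb).
Dropping ruby pendant and 2×crystal orb frees 12 lb; slotting in copper ingots (14 lb) lifts the total to 2861 at 37 lb.
That's the maximum — no swap from here does better than 2861.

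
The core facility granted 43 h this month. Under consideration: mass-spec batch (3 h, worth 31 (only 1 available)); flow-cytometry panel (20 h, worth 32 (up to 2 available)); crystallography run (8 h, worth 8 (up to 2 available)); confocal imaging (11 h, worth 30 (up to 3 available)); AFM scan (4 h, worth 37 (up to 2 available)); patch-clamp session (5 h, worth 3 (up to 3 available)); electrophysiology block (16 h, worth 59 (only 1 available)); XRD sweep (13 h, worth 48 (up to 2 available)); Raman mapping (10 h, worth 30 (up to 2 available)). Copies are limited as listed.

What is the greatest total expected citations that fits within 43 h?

212

Filling by ratio: mass-spec batch + 2×AFM scan + patch-clamp session + 2×XRD sweep for 204, with 1 h left unused.
Dropping patch-clamp session and XRD sweep frees 18 h; slotting in electrophysiology block (16 h) lifts the total to 212 at 40 h.
The spare 3 h is too small for any remaining experiment, and no exchange beats 212.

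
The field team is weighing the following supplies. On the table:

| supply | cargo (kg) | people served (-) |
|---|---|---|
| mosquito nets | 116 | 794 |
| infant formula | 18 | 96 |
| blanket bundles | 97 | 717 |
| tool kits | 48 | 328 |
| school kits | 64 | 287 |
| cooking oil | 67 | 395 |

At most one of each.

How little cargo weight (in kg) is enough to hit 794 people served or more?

115

Look for the lowest-cargo combination reaching 794.
infant formula + blanket bundles: 813 people served at 115 kg.
Below 115 kg the best achievable stays under 794.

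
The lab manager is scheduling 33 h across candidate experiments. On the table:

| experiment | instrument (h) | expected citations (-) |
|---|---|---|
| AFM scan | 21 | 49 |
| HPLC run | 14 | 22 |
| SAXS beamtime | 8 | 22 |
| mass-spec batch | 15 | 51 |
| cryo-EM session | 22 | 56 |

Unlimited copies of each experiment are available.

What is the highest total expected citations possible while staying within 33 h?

2×mass-spec batch uses 30 of the 33 h and totals 102.

102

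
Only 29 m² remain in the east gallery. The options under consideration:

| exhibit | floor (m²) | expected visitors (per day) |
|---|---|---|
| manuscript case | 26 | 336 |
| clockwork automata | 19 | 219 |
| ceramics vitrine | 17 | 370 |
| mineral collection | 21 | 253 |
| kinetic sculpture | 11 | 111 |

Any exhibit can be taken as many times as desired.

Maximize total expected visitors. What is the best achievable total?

481

The ratio ordering already packs tightly: ceramics vitrine + kinetic sculpture, 28 m², 481.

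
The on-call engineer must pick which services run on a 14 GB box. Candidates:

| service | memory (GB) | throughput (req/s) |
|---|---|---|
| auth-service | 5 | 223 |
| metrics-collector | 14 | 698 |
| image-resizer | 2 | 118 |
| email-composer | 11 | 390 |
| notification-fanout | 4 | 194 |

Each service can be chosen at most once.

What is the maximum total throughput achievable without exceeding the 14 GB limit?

698

By throughput per GB: image-resizer 59.00, metrics-collector 49.86, notification-fanout 48.50 lead.
The ratio heuristic lands on auth-service + image-resizer + notification-fanout (535) but leaves 3 GB idle.
Replace auth-service and image-resizer and notification-fanout with metrics-collector: the trade gains 163 net, giving 698 at 14 GB.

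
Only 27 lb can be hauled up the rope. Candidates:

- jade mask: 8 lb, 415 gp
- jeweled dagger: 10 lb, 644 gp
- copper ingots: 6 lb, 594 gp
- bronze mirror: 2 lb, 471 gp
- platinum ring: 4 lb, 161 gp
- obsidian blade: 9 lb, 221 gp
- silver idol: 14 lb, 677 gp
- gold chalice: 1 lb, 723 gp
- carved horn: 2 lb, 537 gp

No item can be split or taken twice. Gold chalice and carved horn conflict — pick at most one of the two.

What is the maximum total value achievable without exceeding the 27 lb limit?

Density check — gold chalice 723.00, carved horn 268.50, bronze mirror 235.50, copper ingots 99.00 are the best per lb.
Taking jade mask + jeweled dagger + copper ingots + bronze mirror + gold chalice: 27 lb used, 2847 in value.
No other feasible combination exceeds 2847.

2847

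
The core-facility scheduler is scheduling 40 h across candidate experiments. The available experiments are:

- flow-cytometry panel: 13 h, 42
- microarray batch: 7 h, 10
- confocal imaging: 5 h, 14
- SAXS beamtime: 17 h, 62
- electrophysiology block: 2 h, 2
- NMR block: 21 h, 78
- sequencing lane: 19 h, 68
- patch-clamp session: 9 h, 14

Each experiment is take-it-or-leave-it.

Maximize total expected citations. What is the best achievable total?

Greedy by ratio would take SAXS beamtime + electrophysiology block + NMR block: 40 h used, total 142.
Dropping SAXS beamtime and electrophysiology block frees 19 h; slotting in sequencing lane (19 h) lifts the total to 146 at 40 h.
No other feasible combination exceeds 146.

146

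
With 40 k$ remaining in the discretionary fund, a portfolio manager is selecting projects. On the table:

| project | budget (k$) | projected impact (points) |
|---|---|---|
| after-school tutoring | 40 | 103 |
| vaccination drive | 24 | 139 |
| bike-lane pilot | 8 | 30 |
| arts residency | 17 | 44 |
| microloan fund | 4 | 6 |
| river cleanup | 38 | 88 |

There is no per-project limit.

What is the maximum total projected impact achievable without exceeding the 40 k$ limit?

Vaccination drive + 2×bike-lane pilot uses 40 of the 40 k$ and totals 199.
Every other selection either busts 40 k$ or fails to beat 199.

199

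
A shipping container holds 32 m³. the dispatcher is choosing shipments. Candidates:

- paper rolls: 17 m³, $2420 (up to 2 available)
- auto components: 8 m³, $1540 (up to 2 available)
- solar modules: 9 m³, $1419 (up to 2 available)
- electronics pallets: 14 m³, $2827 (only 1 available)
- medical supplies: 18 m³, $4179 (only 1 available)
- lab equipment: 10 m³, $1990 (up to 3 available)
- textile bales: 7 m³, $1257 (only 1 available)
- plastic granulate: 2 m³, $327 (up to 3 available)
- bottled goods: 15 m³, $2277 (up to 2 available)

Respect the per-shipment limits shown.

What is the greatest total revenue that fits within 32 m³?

7006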